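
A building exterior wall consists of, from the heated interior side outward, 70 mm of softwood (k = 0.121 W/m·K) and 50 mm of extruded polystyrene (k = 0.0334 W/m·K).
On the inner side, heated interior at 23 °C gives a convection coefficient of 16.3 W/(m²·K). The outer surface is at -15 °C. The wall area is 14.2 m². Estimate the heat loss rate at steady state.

Q ≈ 253 W

Thermal resistances in series:
R_inner film = 1/(h_i·A) = 1/(16.3×14.2) = 0.00432 K/W
R_softwood = L/(kA) = 0.07/(0.121×14.2) = 0.04074 K/W
R_extruded polystyrene = L/(kA) = 0.05/(0.0334×14.2) = 0.1054 K/W
R_total = 0.1505 K/W
Q = ΔT / R_total = 38 / 0.1505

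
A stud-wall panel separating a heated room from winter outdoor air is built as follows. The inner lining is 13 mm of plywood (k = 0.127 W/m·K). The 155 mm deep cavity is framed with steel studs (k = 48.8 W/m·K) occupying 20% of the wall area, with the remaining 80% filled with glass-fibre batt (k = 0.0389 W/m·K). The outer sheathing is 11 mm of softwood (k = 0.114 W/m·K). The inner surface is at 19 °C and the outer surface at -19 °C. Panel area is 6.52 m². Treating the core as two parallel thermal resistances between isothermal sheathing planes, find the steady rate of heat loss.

Sheathing layers in series; stud and cavity paths in parallel between them.
R_inner = 0.013/(0.127×6.52) = 0.0157 K/W
R_stud  = 0.155/(48.8×0.2×6.52) = 0.002436 K/W
R_cav   = 0.155/(0.0389×0.8×6.52) = 0.7639 K/W
1/R_core = 1/R_stud + 1/R_cav → R_core = 0.002428 K/W
R_outer = 0.011/(0.114×6.52) = 0.0148 K/W
R_total = 0.03293 K/W
Q = ΔT/R_total = 38/0.03293

Q ≈ 1150 W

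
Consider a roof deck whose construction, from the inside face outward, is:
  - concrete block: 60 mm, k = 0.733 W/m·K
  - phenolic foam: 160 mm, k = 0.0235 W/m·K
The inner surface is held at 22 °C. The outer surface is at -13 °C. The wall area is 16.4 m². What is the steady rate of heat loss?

Q ≈ 83.3 W

Model the wall as resistances in series:
R_concrete block = L/(kA) = 0.06/(0.733×16.4) = 0.004991 K/W
R_phenolic foam = L/(kA) = 0.16/(0.0235×16.4) = 0.4152 K/W
R_total = 0.4201 K/W
Q = ΔT / R_total = 35 / 0.4201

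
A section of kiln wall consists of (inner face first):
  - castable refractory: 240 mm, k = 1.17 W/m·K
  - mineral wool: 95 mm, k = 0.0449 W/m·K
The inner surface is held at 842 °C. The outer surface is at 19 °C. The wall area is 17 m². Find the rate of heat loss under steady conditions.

Series thermal resistances:
R_castable refractory = L/(kA) = 0.24/(1.17×17) = 0.01207 K/W
R_mineral wool = L/(kA) = 0.095/(0.0449×17) = 0.1245 K/W
R_total = 0.1365 K/W
Q = ΔT / R_total = 823 / 0.1365

Q ≈ 6030 W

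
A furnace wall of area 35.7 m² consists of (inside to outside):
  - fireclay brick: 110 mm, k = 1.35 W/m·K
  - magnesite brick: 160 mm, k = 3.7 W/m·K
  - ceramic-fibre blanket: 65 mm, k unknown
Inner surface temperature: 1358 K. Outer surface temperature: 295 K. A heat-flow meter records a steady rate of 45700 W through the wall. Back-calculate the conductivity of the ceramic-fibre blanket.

Series thermal resistances:
R_fireclay brick = L/(kA) = 0.11/(1.35×35.7) = 0.002282 K/W
R_magnesite brick = L/(kA) = 0.16/(3.7×35.7) = 0.001211 K/W
Sum of known resistances R_other = 0.003494 K/W
Total R = ΔT/Q = 1063/45700 = 0.02326 K/W
R_ceramic-fibre blanket = R_total − R_other = 0.01977 K/W
k = L/(R·A) = 0.065/(0.01977×35.7)

k ≈ 0.0921 W/(m·K)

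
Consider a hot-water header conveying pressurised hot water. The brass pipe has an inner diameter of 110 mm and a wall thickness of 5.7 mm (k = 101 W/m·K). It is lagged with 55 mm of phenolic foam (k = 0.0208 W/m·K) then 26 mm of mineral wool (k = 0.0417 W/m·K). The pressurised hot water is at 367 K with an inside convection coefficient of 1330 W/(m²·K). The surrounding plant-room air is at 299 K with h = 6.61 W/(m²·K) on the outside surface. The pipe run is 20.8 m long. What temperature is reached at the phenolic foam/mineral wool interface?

T ≈ 310 K

Radial resistances (cylindrical: R_cond = ln(r_o/r_i)/(2πkL), R_conv = 1/(h·2πrL)):
R_inner film = 1/(h_i·2πr₁L) = 1/(1330×2π×0.055×20.8) = 1.046×10^-4 K/W
R_brass pipe wall = ln(60.7/55)/(2π×101×20.8) = 7.471×10^-6 K/W
R_phenolic foam = ln(115.7/60.7)/(2π×0.0208×20.8) = 0.2373 K/W
R_mineral wool = ln(141.7/115.7)/(2π×0.0417×20.8) = 0.0372 K/W
R_outer film = 1/(h_o·2πr_oL) = 1/(6.61×2π×0.1417×20.8) = 0.008169 K/W
R_total = 0.2828 K/W
Q = ΔT/R_total = 68/0.2828
Q = 240 W
T_interface = T_inner − Q·ΣR(inner→interface) = 367 − 240×0.2374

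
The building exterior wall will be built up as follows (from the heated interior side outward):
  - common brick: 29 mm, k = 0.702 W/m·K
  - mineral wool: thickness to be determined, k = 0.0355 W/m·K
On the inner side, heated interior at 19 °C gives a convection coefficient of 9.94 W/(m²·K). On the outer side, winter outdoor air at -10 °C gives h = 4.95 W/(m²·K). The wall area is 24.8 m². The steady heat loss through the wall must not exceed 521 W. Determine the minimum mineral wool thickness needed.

L ≈ 36.8 mm

Treating each layer as a thermal resistance in series:
R_inner film = 1/(h_i·A) = 1/(9.94×24.8) = 0.004057 K/W
R_common brick = L/(kA) = 0.029/(0.702×24.8) = 0.001666 K/W
R_outer film = 1/(h_o·A) = 1/(4.95×24.8) = 0.008146 K/W
Sum of the known resistances R_other = 0.01387 K/W
Required total resistance R_tot = ΔT/Q_allow = 29/521 = 0.05566 K/W
R_mineral wool = R_tot − R_other = 0.04179 K/W
L = R·k·A = 0.04179×0.0355×24.8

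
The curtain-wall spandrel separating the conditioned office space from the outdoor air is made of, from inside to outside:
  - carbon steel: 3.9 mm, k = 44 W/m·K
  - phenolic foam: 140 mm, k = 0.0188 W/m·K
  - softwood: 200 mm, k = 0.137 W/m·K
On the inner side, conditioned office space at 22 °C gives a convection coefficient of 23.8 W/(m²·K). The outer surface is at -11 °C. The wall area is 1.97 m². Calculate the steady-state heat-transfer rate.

Q ≈ 7.26 W

Thermal resistances in series:
R_inner film = 1/(h_i·A) = 1/(23.8×1.97) = 0.02133 K/W
R_carbon steel = L/(kA) = 0.0039/(44×1.97) = 4.499×10^-5 K/W
R_phenolic foam = L/(kA) = 0.14/(0.0188×1.97) = 3.78 K/W
R_softwood = L/(kA) = 0.2/(0.137×1.97) = 0.741 K/W
R_total = 4.543 K/W
Q = ΔT / R_total = 33 / 4.543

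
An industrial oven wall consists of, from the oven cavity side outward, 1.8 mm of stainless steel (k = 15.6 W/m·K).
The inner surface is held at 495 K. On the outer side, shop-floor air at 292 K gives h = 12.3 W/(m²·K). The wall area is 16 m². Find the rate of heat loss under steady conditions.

Using the resistance-network approach (series):
R_stainless steel = L/(kA) = 0.0018/(15.6×16) = 7.212×10^-6 K/W
R_outer film = 1/(h_o·A) = 1/(12.3×16) = 0.005081 K/W
R_total = 0.005089 K/W
Q = ΔT / R_total = 203 / 0.005089

Q ≈ 39900 W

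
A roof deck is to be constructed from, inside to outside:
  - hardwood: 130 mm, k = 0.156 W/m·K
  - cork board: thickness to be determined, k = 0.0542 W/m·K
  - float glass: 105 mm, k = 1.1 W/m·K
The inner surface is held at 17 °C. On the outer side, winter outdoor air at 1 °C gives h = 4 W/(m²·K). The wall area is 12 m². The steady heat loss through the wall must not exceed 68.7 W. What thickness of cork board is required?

Treating each layer as a thermal resistance in series:
R_hardwood = L/(kA) = 0.13/(0.156×12) = 0.06944 K/W
R_float glass = L/(kA) = 0.105/(1.1×12) = 0.007955 K/W
R_outer film = 1/(h_o·A) = 1/(4×12) = 0.02083 K/W
Sum of the known resistances R_other = 0.09823 K/W
Required total resistance R_tot = ΔT/Q_allow = 16/68.7 = 0.2329 K/W
R_cork board = R_tot − R_other = 0.1347 K/W
L = R·k·A = 0.1347×0.0542×12

L ≈ 87.6 mm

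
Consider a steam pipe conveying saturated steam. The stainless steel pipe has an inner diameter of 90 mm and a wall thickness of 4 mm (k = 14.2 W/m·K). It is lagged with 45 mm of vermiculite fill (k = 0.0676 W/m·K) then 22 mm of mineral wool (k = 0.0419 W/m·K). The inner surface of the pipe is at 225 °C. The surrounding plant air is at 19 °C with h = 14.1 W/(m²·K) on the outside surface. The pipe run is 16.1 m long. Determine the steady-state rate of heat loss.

Q ≈ 1360 W

Cylindrical conduction, so R = ln(r₂/r₁)/(2πkL) per layer, in series:
R_stainless steel pipe wall = ln(49/45)/(2π×14.2×16.1) = 5.928×10^-5 K/W
R_vermiculite fill = ln(94/49)/(2π×0.0676×16.1) = 0.09527 K/W
R_mineral wool = ln(116/94)/(2π×0.0419×16.1) = 0.04961 K/W
R_outer film = 1/(h_o·2πr_oL) = 1/(14.1×2π×0.116×16.1) = 0.006044 K/W
R_total = 0.151 K/W
Q = ΔT/R_total = 206/0.151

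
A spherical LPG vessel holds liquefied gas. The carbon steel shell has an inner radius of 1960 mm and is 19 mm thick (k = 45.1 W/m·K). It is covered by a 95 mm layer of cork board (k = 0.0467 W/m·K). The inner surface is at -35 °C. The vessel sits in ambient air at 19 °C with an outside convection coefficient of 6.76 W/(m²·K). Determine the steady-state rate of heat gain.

Q ≈ 1280 W

Each spherical layer contributes R = (1/r_i − 1/r_o)/(4πk):
R_carbon steel shell = (1/1.96 − 1/1.979)/(4π×45.1) = 8.643×10^-6 K/W
R_cork board = (1/1.979 − 1/2.074)/(4π×0.0467) = 0.03944 K/W
R_outer film = 1/(h·4πr_o²) = 1/(6.76×4π×2.074²) = 0.002737 K/W
R_total = 0.04219 K/W
Q = ΔT/R_total = 54/0.04219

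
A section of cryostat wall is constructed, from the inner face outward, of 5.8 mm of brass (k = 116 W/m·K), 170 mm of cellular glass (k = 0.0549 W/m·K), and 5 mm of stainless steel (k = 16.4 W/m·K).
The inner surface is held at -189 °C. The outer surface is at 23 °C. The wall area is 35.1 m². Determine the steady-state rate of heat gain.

Q ≈ 2400 W

Thermal resistances in series:
R_brass = L/(kA) = 0.0058/(116×35.1) = 1.425×10^-6 K/W
R_cellular glass = L/(kA) = 0.17/(0.0549×35.1) = 0.08822 K/W
R_stainless steel = L/(kA) = 0.005/(16.4×35.1) = 8.686×10^-6 K/W
R_total = 0.08823 K/W
Q = ΔT / R_total = 212 / 0.08823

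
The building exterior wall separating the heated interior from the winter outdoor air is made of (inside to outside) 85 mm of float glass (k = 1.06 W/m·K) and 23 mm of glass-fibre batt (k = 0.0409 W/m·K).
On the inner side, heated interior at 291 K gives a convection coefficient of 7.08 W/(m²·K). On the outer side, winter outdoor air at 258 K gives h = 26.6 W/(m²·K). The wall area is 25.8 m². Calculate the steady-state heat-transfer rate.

Q ≈ 1040 W

Series thermal resistances:
R_inner film = 1/(h_i·A) = 1/(7.08×25.8) = 0.005475 K/W
R_float glass = L/(kA) = 0.085/(1.06×25.8) = 0.003108 K/W
R_glass-fibre batt = L/(kA) = 0.023/(0.0409×25.8) = 0.0218 K/W
R_outer film = 1/(h_o·A) = 1/(26.6×25.8) = 0.001457 K/W
R_total = 0.03184 K/W
Q = ΔT / R_total = 33 / 0.03184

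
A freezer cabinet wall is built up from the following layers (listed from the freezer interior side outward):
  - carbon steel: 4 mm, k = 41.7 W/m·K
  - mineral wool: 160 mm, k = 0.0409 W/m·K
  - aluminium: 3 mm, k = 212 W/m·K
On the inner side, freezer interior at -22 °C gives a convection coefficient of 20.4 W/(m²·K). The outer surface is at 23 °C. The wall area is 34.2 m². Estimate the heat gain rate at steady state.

Using the resistance-network approach (series):
R_inner film = 1/(h_i·A) = 1/(20.4×34.2) = 0.001433 K/W
R_carbon steel = L/(kA) = 0.004/(41.7×34.2) = 2.805×10^-6 K/W
R_mineral wool = L/(kA) = 0.16/(0.0409×34.2) = 0.1144 K/W
R_aluminium = L/(kA) = 0.003/(212×34.2) = 4.138×10^-7 K/W
R_total = 0.1158 K/W
Q = ΔT / R_total = 45 / 0.1158

Q ≈ 389 W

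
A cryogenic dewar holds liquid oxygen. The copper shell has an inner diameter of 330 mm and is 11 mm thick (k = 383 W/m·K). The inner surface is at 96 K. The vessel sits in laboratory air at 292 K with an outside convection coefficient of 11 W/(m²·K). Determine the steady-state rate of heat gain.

Q ≈ 839 W

Radial (spherical) resistances in series:
R_copper shell = (1/0.165 − 1/0.176)/(4π×383) = 7.87×10^-5 K/W
R_outer film = 1/(h·4πr_o²) = 1/(11×4π×0.176²) = 0.2335 K/W
R_total = 0.2336 K/W
Q = ΔT/R_total = 196/0.2336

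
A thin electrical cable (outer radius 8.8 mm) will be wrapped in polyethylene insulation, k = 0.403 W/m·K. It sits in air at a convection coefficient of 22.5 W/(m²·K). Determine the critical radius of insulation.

For a cylinder r_cr = k/h = 0.403/22.5
r_cr = 17.9 mm; since the bare radius (8.8 mm) is below r_cr, adding a thin layer of insulation will *increase* heat loss.

r_cr ≈ 17.9 mm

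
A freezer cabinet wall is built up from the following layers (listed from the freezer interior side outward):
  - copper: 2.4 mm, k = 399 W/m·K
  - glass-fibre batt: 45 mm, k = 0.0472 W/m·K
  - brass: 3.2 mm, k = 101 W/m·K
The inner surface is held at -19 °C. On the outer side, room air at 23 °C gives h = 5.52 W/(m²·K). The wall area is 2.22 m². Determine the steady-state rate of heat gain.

Thermal resistances in series:
R_copper = L/(kA) = 0.0024/(399×2.22) = 2.709×10^-6 K/W
R_glass-fibre batt = L/(kA) = 0.045/(0.0472×2.22) = 0.4295 K/W
R_brass = L/(kA) = 0.0032/(101×2.22) = 1.427×10^-5 K/W
R_outer film = 1/(h_o·A) = 1/(5.52×2.22) = 0.0816 K/W
R_total = 0.5111 K/W
Q = ΔT / R_total = 42 / 0.5111

Q ≈ 82.2 W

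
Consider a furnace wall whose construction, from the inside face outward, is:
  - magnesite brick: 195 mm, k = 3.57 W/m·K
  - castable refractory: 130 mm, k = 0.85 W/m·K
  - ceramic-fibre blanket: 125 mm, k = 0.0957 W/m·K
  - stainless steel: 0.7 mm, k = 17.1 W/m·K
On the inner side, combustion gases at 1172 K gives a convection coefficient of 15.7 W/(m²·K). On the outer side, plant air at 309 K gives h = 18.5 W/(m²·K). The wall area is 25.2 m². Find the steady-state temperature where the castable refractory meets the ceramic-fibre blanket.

Series thermal resistances:
R_inner film = 1/(h_i·A) = 1/(15.7×25.2) = 0.002528 K/W
R_magnesite brick = L/(kA) = 0.195/(3.57×25.2) = 0.002168 K/W
R_castable refractory = L/(kA) = 0.13/(0.85×25.2) = 0.006069 K/W
R_ceramic-fibre blanket = L/(kA) = 0.125/(0.0957×25.2) = 0.05183 K/W
R_stainless steel = L/(kA) = 0.0007/(17.1×25.2) = 1.624×10^-6 K/W
R_outer film = 1/(h_o·A) = 1/(18.5×25.2) = 0.002145 K/W
R_total = 0.06474 K/W;  Q = ΔT/R_total = 863/0.06474 = 13330 W
T_interface = T_inner − Q·ΣR(inner→interface) = 1172 − 13300×0.01076

T ≈ 1030 K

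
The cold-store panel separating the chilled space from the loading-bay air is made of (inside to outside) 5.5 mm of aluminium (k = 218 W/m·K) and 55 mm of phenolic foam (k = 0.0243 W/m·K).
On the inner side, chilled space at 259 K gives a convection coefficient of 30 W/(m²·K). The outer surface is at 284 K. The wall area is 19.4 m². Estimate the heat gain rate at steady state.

Series thermal resistances:
R_inner film = 1/(h_i·A) = 1/(30×19.4) = 0.001718 K/W
R_aluminium = L/(kA) = 0.0055/(218×19.4) = 1.3×10^-6 K/W
R_phenolic foam = L/(kA) = 0.055/(0.0243×19.4) = 0.1167 K/W
R_total = 0.1184 K/W
Q = ΔT / R_total = 25 / 0.1184

Q ≈ 211 W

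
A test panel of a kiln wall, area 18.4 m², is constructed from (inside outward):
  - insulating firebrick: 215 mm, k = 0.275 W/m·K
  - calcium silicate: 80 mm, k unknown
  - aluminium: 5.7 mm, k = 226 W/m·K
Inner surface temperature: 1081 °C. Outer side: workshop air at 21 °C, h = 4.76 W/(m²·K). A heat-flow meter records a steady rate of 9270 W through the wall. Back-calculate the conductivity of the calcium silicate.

k ≈ 0.0719 W/(m·K)

Thermal resistances in series:
R_insulating firebrick = L/(kA) = 0.215/(0.275×18.4) = 0.04249 K/W
R_aluminium = L/(kA) = 0.0057/(226×18.4) = 1.371×10^-6 K/W
R_outer film = 1/(h_o·A) = 1/(4.76×18.4) = 0.01142 K/W
Sum of known resistances R_other = 0.05391 K/W
Total R = ΔT/Q = 1060/9270 = 0.1143 K/W
R_calcium silicate = R_total − R_other = 0.06044 K/W
k = L/(R·A) = 0.08/(0.06044×18.4)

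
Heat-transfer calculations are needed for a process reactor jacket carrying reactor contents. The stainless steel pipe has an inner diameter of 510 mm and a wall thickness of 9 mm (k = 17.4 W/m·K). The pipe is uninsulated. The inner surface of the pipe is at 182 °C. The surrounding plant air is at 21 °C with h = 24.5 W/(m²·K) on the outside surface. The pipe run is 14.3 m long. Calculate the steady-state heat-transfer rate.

Per-layer cylindrical resistances, series-summed:
R_stainless steel pipe wall = ln(264/255)/(2π×17.4×14.3) = 2.219×10^-5 K/W
R_outer film = 1/(h_o·2πr_oL) = 1/(24.5×2π×0.264×14.3) = 0.001721 K/W
R_total = 0.001743 K/W
Q = ΔT/R_total = 161/0.001743

Q ≈ 92400 W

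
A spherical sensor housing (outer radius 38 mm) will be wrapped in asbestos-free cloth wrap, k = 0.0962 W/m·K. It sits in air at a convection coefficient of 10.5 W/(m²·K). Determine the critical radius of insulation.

r_cr ≈ 18.3 mm

For a sphere r_cr = 2k/h = 2×0.0962/10.5
r_cr = 18.3 mm; since the bare radius (38 mm) is above r_cr, any added insulation will reduce heat loss.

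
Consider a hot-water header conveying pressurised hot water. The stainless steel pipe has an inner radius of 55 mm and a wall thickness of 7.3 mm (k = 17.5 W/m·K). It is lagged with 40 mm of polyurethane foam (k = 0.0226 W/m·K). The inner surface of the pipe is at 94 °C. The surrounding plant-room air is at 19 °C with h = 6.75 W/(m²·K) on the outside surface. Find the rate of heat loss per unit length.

q′ ≈ 20.1 W/m

For a radial system each layer contributes R = ln(r_out/r_in)/(2πkL); films add R = 1/(hA).
R_stainless steel pipe wall = ln(62.3/55)/(2π×17.5×1) = 0.001133 K/W
R_polyurethane foam = ln(102.3/62.3)/(2π×0.0226×1) = 3.493 K/W
R_outer film = 1/(h_o·2πr_oL) = 1/(6.75×2π×0.1023×1) = 0.2305 K/W
R_total = 3.724 K/W
Q = ΔT/R_total = 75/3.724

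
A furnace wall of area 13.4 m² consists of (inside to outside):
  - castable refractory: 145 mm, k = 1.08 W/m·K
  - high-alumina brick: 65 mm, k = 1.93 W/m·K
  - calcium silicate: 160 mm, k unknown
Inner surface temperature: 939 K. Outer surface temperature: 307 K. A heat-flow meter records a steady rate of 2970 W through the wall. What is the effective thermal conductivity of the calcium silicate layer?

k ≈ 0.0596 W/(m·K)

Treating each layer as a thermal resistance in series:
R_castable refractory = L/(kA) = 0.145/(1.08×13.4) = 0.01002 K/W
R_high-alumina brick = L/(kA) = 0.065/(1.93×13.4) = 0.002513 K/W
Sum of known resistances R_other = 0.01253 K/W
Total R = ΔT/Q = 632/2970 = 0.2128 K/W
R_calcium silicate = R_total − R_other = 0.2003 K/W
k = L/(R·A) = 0.16/(0.2003×13.4)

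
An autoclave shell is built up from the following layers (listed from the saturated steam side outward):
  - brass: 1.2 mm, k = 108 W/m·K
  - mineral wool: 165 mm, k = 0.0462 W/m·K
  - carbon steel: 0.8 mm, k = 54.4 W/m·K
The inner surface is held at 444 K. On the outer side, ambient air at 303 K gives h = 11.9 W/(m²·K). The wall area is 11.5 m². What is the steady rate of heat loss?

Q ≈ 444 W

Model the wall as resistances in series:
R_brass = L/(kA) = 0.0012/(108×11.5) = 9.662×10^-7 K/W
R_mineral wool = L/(kA) = 0.165/(0.0462×11.5) = 0.3106 K/W
R_carbon steel = L/(kA) = 0.0008/(54.4×11.5) = 1.279×10^-6 K/W
R_outer film = 1/(h_o·A) = 1/(11.9×11.5) = 0.007307 K/W
R_total = 0.3179 K/W
Q = ΔT / R_total = 141 / 0.3179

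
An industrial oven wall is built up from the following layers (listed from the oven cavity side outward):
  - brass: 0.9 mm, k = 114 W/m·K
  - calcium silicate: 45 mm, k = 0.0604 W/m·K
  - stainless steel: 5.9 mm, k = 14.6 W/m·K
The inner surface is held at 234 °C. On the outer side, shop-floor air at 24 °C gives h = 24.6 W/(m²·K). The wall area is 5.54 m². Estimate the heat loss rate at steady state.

Q ≈ 1480 W

Series thermal resistances:
R_brass = L/(kA) = 0.0009/(114×5.54) = 1.425×10^-6 K/W
R_calcium silicate = L/(kA) = 0.045/(0.0604×5.54) = 0.1345 K/W
R_stainless steel = L/(kA) = 0.0059/(14.6×5.54) = 7.294×10^-5 K/W
R_outer film = 1/(h_o·A) = 1/(24.6×5.54) = 0.007338 K/W
R_total = 0.1419 K/W
Q = ΔT / R_total = 210 / 0.1419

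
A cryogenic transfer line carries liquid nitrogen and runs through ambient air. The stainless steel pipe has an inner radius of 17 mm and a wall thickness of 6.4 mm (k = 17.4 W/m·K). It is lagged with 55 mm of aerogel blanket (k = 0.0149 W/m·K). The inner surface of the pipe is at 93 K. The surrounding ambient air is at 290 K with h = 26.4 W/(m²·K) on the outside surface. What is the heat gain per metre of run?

q′ ≈ 15.2 W/m

Radial resistances (cylindrical: R_cond = ln(r_o/r_i)/(2πkL), R_conv = 1/(h·2πrL)):
R_stainless steel pipe wall = ln(23.4/17)/(2π×17.4×1) = 0.002923 K/W
R_aerogel blanket = ln(78.4/23.4)/(2π×0.0149×1) = 12.91 K/W
R_outer film = 1/(h_o·2πr_oL) = 1/(26.4×2π×0.0784×1) = 0.0769 K/W
R_total = 12.99 K/W
Q = ΔT/R_total = 197/12.99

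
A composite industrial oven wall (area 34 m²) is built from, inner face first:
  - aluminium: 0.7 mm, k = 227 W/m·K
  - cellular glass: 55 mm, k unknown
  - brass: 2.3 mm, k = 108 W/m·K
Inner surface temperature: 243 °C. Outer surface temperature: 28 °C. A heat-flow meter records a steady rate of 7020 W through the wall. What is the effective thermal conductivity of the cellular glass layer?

k ≈ 0.0528 W/(m·K)

Using the resistance-network approach (series):
R_aluminium = L/(kA) = 0.0007/(227×34) = 9.07×10^-8 K/W
R_brass = L/(kA) = 0.0023/(108×34) = 6.264×10^-7 K/W
Sum of known resistances R_other = 7.171×10^-7 K/W
Total R = ΔT/Q = 215/7020 = 0.03063 K/W
R_cellular glass = R_total − R_other = 0.03063 K/W
k = L/(R·A) = 0.055/(0.03063×34)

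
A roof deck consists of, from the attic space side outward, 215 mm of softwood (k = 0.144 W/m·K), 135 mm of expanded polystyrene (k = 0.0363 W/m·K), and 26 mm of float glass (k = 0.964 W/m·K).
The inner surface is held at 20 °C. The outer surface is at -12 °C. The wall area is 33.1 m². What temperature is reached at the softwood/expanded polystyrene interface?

Treating each layer as a thermal resistance in series:
R_softwood = L/(kA) = 0.215/(0.144×33.1) = 0.04511 K/W
R_expanded polystyrene = L/(kA) = 0.135/(0.0363×33.1) = 0.1124 K/W
R_float glass = L/(kA) = 0.026/(0.964×33.1) = 8.148×10^-4 K/W
R_total = 0.1583 K/W;  Q = ΔT/R_total = 32/0.1583 = 202.2 W
T_interface = T_inner − Q·ΣR(inner→interface) = 20 − 202×0.04511

T ≈ 10.9 °C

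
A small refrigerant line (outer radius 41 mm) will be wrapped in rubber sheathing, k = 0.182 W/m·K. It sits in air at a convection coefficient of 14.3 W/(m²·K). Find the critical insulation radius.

r_cr ≈ 12.7 mm

For a cylinder r_cr = k/h = 0.182/14.3
r_cr = 12.7 mm; since the bare radius (41 mm) is above r_cr, any added insulation will reduce heat loss.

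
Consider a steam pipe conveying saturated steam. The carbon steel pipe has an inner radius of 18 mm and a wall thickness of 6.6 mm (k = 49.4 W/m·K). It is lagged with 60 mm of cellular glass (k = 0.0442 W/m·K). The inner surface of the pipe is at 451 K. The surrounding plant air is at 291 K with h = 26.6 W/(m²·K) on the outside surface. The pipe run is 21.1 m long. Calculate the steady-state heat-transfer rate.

Q ≈ 747 W

For a radial system each layer contributes R = ln(r_out/r_in)/(2πkL); films add R = 1/(hA).
R_carbon steel pipe wall = ln(24.6/18)/(2π×49.4×21.1) = 4.77×10^-5 K/W
R_cellular glass = ln(84.6/24.6)/(2π×0.0442×21.1) = 0.2108 K/W
R_outer film = 1/(h_o·2πr_oL) = 1/(26.6×2π×0.0846×21.1) = 0.003352 K/W
R_total = 0.2142 K/W
Q = ΔT/R_total = 160/0.2142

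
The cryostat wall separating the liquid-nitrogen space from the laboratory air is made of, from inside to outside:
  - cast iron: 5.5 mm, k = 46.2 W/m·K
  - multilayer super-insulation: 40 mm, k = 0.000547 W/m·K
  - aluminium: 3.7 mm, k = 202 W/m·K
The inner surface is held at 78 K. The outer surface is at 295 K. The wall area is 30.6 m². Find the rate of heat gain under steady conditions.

Q ≈ 90.8 W

Treating each layer as a thermal resistance in series:
R_cast iron = L/(kA) = 0.0055/(46.2×30.6) = 3.89×10^-6 K/W
R_multilayer super-insulation = L/(kA) = 0.04/(0.000547×30.6) = 2.39 K/W
R_aluminium = L/(kA) = 0.0037/(202×30.6) = 5.986×10^-7 K/W
R_total = 2.39 K/W
Q = ΔT / R_total = 217 / 2.39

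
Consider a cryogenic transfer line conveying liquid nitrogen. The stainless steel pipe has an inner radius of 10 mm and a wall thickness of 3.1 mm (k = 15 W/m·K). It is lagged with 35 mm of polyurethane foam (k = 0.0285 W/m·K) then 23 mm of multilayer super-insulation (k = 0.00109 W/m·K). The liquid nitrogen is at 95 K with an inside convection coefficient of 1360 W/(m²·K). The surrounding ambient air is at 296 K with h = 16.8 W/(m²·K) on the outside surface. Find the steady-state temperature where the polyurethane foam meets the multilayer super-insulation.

T ≈ 118 K

Radial resistances (cylindrical: R_cond = ln(r_o/r_i)/(2πkL), R_conv = 1/(h·2πrL)):
R_inner film = 1/(h_i·2πr₁L) = 1/(1360×2π×0.01×1) = 0.0117 K/W
R_stainless steel pipe wall = ln(13.1/10)/(2π×15×1) = 0.002865 K/W
R_polyurethane foam = ln(48.1/13.1)/(2π×0.0285×1) = 7.263 K/W
R_multilayer super-insulation = ln(71.1/48.1)/(2π×0.00109×1) = 57.06 K/W
R_outer film = 1/(h_o·2πr_oL) = 1/(16.8×2π×0.0711×1) = 0.1332 K/W
R_total = 64.47 K/W
Q = ΔT/R_total = 201/64.47
Q = 3.12 W/m
T_interface = T_inner + Q·ΣR(inner→interface) = 95 + 3.12×7.278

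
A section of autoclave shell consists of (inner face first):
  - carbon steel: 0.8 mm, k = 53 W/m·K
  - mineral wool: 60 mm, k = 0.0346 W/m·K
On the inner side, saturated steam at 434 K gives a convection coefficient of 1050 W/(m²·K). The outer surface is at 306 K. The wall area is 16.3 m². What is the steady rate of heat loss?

Thermal resistances in series:
R_inner film = 1/(h_i·A) = 1/(1050×16.3) = 5.843×10^-5 K/W
R_carbon steel = L/(kA) = 0.0008/(53×16.3) = 9.26×10^-7 K/W
R_mineral wool = L/(kA) = 0.06/(0.0346×16.3) = 0.1064 K/W
R_total = 0.1064 K/W
Q = ΔT / R_total = 128 / 0.1064

Q ≈ 1200 W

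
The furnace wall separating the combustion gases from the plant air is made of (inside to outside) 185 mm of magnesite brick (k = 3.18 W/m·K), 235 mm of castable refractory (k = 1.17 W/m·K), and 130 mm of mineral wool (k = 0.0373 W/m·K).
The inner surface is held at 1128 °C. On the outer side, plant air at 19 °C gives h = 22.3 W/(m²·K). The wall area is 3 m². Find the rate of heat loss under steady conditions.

Q ≈ 878 W

Model the wall as resistances in series:
R_magnesite brick = L/(kA) = 0.185/(3.18×3) = 0.01939 K/W
R_castable refractory = L/(kA) = 0.235/(1.17×3) = 0.06695 K/W
R_mineral wool = L/(kA) = 0.13/(0.0373×3) = 1.162 K/W
R_outer film = 1/(h_o·A) = 1/(22.3×3) = 0.01495 K/W
R_total = 1.263 K/W
Q = ΔT / R_total = 1109 / 1.263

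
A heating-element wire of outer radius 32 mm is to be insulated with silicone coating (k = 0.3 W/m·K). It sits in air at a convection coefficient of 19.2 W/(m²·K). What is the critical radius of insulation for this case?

For a cylinder r_cr = k/h = 0.3/19.2
r_cr = 15.6 mm; since the bare radius (32 mm) is above r_cr, any added insulation will reduce heat loss.

r_cr ≈ 15.6 mm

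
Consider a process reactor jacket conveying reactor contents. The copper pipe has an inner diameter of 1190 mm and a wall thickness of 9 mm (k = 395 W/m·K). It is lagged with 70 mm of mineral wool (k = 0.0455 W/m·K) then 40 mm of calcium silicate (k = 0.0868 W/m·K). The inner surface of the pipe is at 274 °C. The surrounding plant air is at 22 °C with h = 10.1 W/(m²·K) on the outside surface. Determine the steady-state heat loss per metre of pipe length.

q′ ≈ 493 W/m

Treating each annulus and film as a series resistance:
R_copper pipe wall = ln(604/595)/(2π×395×1) = 6.049×10^-6 K/W
R_mineral wool = ln(674/604)/(2π×0.0455×1) = 0.3836 K/W
R_calcium silicate = ln(714/674)/(2π×0.0868×1) = 0.1057 K/W
R_outer film = 1/(h_o·2πr_oL) = 1/(10.1×2π×0.714×1) = 0.02207 K/W
R_total = 0.5114 K/W
Q = ΔT/R_total = 252/0.5114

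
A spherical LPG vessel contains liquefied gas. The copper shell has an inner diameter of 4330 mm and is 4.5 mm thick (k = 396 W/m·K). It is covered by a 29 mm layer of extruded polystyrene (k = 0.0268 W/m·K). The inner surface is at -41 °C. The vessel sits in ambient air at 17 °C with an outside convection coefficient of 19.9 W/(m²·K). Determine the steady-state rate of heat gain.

For a spherical shell R = (1/r₁ − 1/r₂)/(4πk); film R = 1/(h·4πr²). In series:
R_copper shell = (1/2.165 − 1/2.1695)/(4π×396) = 1.925×10^-7 K/W
R_extruded polystyrene = (1/2.1695 − 1/2.1985)/(4π×0.0268) = 0.01805 K/W
R_outer film = 1/(h·4πr_o²) = 1/(19.9×4π×2.1985²) = 8.273×10^-4 K/W
R_total = 0.01888 K/W
Q = ΔT/R_total = 58/0.01888

Q ≈ 3070 W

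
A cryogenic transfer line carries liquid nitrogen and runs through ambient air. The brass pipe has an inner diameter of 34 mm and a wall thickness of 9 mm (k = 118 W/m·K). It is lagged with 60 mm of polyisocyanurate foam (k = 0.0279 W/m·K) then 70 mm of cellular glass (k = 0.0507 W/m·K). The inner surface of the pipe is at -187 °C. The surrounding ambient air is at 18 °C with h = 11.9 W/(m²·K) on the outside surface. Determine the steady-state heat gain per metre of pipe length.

Treating each annulus and film as a series resistance:
R_brass pipe wall = ln(26/17)/(2π×118×1) = 5.731×10^-4 K/W
R_polyisocyanurate foam = ln(86/26)/(2π×0.0279×1) = 6.824 K/W
R_cellular glass = ln(156/86)/(2π×0.0507×1) = 1.869 K/W
R_outer film = 1/(h_o·2πr_oL) = 1/(11.9×2π×0.156×1) = 0.08573 K/W
R_total = 8.78 K/W
Q = ΔT/R_total = 205/8.78

q′ ≈ 23.3 W/m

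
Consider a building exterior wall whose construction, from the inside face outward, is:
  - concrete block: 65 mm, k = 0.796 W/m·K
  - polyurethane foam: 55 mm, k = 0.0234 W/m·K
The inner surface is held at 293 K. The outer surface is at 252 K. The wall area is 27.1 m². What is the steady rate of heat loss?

Q ≈ 457 W

Using the resistance-network approach (series):
R_concrete block = L/(kA) = 0.065/(0.796×27.1) = 0.003013 K/W
R_polyurethane foam = L/(kA) = 0.055/(0.0234×27.1) = 0.08673 K/W
R_total = 0.08974 K/W
Q = ΔT / R_total = 41 / 0.08974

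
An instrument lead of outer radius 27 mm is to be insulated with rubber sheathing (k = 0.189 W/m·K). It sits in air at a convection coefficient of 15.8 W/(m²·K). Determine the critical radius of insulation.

For a cylinder r_cr = k/h = 0.189/15.8
r_cr = 12 mm; since the bare radius (27 mm) is above r_cr, any added insulation will reduce heat loss.

r_cr ≈ 12 mm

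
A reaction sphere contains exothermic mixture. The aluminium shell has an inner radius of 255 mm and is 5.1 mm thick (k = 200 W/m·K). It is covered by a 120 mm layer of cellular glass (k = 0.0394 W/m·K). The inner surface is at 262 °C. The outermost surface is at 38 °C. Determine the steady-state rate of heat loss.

Q ≈ 91.4 W

Each spherical layer contributes R = (1/r_i − 1/r_o)/(4πk):
R_aluminium shell = (1/0.255 − 1/0.2601)/(4π×200) = 3.059×10^-5 K/W
R_cellular glass = (1/0.2601 − 1/0.3801)/(4π×0.0394) = 2.452 K/W
R_total = 2.452 K/W
Q = ΔT/R_total = 224/2.452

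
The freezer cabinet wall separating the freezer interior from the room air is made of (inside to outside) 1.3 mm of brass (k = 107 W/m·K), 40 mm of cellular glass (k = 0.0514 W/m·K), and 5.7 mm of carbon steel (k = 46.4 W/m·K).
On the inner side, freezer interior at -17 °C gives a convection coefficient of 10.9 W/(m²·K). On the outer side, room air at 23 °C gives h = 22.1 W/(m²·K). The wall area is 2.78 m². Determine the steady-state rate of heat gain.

Series thermal resistances:
R_inner film = 1/(h_i·A) = 1/(10.9×2.78) = 0.033 K/W
R_brass = L/(kA) = 0.0013/(107×2.78) = 4.37×10^-6 K/W
R_cellular glass = L/(kA) = 0.04/(0.0514×2.78) = 0.2799 K/W
R_carbon steel = L/(kA) = 0.0057/(46.4×2.78) = 4.419×10^-5 K/W
R_outer film = 1/(h_o·A) = 1/(22.1×2.78) = 0.01628 K/W
R_total = 0.3293 K/W
Q = ΔT / R_total = 40 / 0.3293

Q ≈ 121 W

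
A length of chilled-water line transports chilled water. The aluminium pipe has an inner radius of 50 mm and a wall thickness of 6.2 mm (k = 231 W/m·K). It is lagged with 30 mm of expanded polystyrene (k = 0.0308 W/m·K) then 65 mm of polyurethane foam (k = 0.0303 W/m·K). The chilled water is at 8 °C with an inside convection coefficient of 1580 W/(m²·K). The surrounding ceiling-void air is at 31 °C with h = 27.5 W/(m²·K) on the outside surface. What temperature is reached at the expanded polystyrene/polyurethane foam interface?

Cylindrical conduction, so R = ln(r₂/r₁)/(2πkL) per layer, in series:
R_inner film = 1/(h_i·2πr₁L) = 1/(1580×2π×0.05×1) = 0.002015 K/W
R_aluminium pipe wall = ln(56.2/50)/(2π×231×1) = 8.054×10^-5 K/W
R_expanded polystyrene = ln(86.2/56.2)/(2π×0.0308×1) = 2.21 K/W
R_polyurethane foam = ln(151.2/86.2)/(2π×0.0303×1) = 2.952 K/W
R_outer film = 1/(h_o·2πr_oL) = 1/(27.5×2π×0.1512×1) = 0.03828 K/W
R_total = 5.202 K/W
Q = ΔT/R_total = 23/5.202
Q = 4.42 W/m
T_interface = T_inner + Q·ΣR(inner→interface) = 8 + 4.42×2.212

T ≈ 17.8 °C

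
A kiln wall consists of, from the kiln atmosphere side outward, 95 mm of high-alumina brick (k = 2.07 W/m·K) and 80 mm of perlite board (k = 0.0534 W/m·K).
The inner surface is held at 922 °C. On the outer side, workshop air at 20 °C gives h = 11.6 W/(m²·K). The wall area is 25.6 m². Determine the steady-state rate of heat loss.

Using the resistance-network approach (series):
R_high-alumina brick = L/(kA) = 0.095/(2.07×25.6) = 0.001793 K/W
R_perlite board = L/(kA) = 0.08/(0.0534×25.6) = 0.05852 K/W
R_outer film = 1/(h_o·A) = 1/(11.6×25.6) = 0.003367 K/W
R_total = 0.06368 K/W
Q = ΔT / R_total = 902 / 0.06368

Q ≈ 14200 W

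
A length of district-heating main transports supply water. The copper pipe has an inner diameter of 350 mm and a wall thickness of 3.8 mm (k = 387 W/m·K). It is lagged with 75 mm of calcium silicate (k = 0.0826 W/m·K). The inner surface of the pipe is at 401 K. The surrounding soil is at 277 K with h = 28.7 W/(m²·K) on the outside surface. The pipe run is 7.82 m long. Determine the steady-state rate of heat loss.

Treating each annulus and film as a series resistance:
R_copper pipe wall = ln(178.8/175)/(2π×387×7.82) = 1.13×10^-6 K/W
R_calcium silicate = ln(253.8/178.8)/(2π×0.0826×7.82) = 0.08631 K/W
R_outer film = 1/(h_o·2πr_oL) = 1/(28.7×2π×0.2538×7.82) = 0.002794 K/W
R_total = 0.0891 K/W
Q = ΔT/R_total = 124/0.0891

Q ≈ 1390 W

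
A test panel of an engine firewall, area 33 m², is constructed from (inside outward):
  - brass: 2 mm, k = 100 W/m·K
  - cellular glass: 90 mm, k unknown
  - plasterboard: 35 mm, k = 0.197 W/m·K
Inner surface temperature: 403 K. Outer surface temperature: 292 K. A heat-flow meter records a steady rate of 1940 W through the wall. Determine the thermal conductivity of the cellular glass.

k ≈ 0.0526 W/(m·K)

Treating each layer as a thermal resistance in series:
R_brass = L/(kA) = 0.002/(100×33) = 6.061×10^-7 K/W
R_plasterboard = L/(kA) = 0.035/(0.197×33) = 0.005384 K/W
Sum of known resistances R_other = 0.005384 K/W
Total R = ΔT/Q = 111/1940 = 0.05722 K/W
R_cellular glass = R_total − R_other = 0.05183 K/W
k = L/(R·A) = 0.09/(0.05183×33)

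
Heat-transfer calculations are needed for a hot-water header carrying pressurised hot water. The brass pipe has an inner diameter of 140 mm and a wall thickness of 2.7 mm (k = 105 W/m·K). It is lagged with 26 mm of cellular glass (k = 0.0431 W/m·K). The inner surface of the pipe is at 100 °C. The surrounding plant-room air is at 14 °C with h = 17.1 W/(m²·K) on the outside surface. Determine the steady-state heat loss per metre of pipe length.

Per-layer cylindrical resistances, series-summed:
R_brass pipe wall = ln(72.7/70)/(2π×105×1) = 5.737×10^-5 K/W
R_cellular glass = ln(98.7/72.7)/(2π×0.0431×1) = 1.129 K/W
R_outer film = 1/(h_o·2πr_oL) = 1/(17.1×2π×0.0987×1) = 0.0943 K/W
R_total = 1.223 K/W
Q = ΔT/R_total = 86/1.223

q′ ≈ 70.3 W/m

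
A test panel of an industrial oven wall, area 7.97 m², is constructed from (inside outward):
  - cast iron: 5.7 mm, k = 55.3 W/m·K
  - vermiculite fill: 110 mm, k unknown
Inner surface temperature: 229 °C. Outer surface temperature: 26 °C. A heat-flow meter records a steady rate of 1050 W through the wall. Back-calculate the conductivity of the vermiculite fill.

k ≈ 0.0714 W/(m·K)

Thermal resistances in series:
R_cast iron = L/(kA) = 0.0057/(55.3×7.97) = 1.293×10^-5 K/W
Sum of known resistances R_other = 1.293×10^-5 K/W
Total R = ΔT/Q = 203/1050 = 0.1933 K/W
R_vermiculite fill = R_total − R_other = 0.1933 K/W
k = L/(R·A) = 0.11/(0.1933×7.97)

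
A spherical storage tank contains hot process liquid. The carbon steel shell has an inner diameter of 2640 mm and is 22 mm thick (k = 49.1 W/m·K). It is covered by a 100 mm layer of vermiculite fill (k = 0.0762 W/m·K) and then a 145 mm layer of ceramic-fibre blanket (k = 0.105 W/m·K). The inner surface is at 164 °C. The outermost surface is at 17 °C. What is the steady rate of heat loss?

Spherical conduction: R = (1/r_in − 1/r_out)/(4πk) per layer; series-sum.
R_carbon steel shell = (1/1.32 − 1/1.342)/(4π×49.1) = 2.013×10^-5 K/W
R_vermiculite fill = (1/1.342 − 1/1.442)/(4π×0.0762) = 0.05397 K/W
R_ceramic-fibre blanket = (1/1.442 − 1/1.587)/(4π×0.105) = 0.04802 K/W
R_total = 0.102 K/W
Q = ΔT/R_total = 147/0.102

Q ≈ 1440 W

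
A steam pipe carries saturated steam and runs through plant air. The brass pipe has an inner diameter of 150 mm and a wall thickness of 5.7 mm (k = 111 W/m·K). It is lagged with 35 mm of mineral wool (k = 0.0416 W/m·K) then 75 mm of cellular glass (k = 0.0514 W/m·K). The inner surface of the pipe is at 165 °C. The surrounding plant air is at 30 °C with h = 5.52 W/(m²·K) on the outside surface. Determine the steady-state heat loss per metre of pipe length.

Radial resistances (cylindrical: R_cond = ln(r_o/r_i)/(2πkL), R_conv = 1/(h·2πrL)):
R_brass pipe wall = ln(80.7/75)/(2π×111×1) = 1.05×10^-4 K/W
R_mineral wool = ln(115.7/80.7)/(2π×0.0416×1) = 1.378 K/W
R_cellular glass = ln(190.7/115.7)/(2π×0.0514×1) = 1.547 K/W
R_outer film = 1/(h_o·2πr_oL) = 1/(5.52×2π×0.1907×1) = 0.1512 K/W
R_total = 3.077 K/W
Q = ΔT/R_total = 135/3.077

q′ ≈ 43.9 W/m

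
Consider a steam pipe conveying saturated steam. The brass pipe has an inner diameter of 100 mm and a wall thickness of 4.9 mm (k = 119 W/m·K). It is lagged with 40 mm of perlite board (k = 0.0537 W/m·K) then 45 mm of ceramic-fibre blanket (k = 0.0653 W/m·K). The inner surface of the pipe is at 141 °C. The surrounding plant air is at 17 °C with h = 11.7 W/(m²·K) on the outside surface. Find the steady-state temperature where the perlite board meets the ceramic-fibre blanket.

T ≈ 65.5 °C

Per-layer cylindrical resistances, series-summed:
R_brass pipe wall = ln(54.9/50)/(2π×119×1) = 1.25×10^-4 K/W
R_perlite board = ln(94.9/54.9)/(2π×0.0537×1) = 1.622 K/W
R_ceramic-fibre blanket = ln(139.9/94.9)/(2π×0.0653×1) = 0.9459 K/W
R_outer film = 1/(h_o·2πr_oL) = 1/(11.7×2π×0.1399×1) = 0.09723 K/W
R_total = 2.665 K/W
Q = ΔT/R_total = 124/2.665
Q = 46.5 W/m
T_interface = T_inner − Q·ΣR(inner→interface) = 141 − 46.5×1.622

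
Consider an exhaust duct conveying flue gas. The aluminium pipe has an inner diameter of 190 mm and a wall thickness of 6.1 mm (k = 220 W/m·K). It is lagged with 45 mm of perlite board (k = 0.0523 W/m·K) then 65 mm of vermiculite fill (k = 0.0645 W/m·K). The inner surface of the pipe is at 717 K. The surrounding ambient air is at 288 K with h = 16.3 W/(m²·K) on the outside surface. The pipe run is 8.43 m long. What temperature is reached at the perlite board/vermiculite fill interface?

For a radial system each layer contributes R = ln(r_out/r_in)/(2πkL); films add R = 1/(hA).
R_aluminium pipe wall = ln(101.1/95)/(2π×220×8.43) = 5.341×10^-6 K/W
R_perlite board = ln(146.1/101.1)/(2π×0.0523×8.43) = 0.1329 K/W
R_vermiculite fill = ln(211.1/146.1)/(2π×0.0645×8.43) = 0.1077 K/W
R_outer film = 1/(h_o·2πr_oL) = 1/(16.3×2π×0.2111×8.43) = 0.005487 K/W
R_total = 0.2461 K/W
Q = ΔT/R_total = 429/0.2461
Q = 1740 W
T_interface = T_inner − Q·ΣR(inner→interface) = 717 − 1740×0.1329

T ≈ 485 K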